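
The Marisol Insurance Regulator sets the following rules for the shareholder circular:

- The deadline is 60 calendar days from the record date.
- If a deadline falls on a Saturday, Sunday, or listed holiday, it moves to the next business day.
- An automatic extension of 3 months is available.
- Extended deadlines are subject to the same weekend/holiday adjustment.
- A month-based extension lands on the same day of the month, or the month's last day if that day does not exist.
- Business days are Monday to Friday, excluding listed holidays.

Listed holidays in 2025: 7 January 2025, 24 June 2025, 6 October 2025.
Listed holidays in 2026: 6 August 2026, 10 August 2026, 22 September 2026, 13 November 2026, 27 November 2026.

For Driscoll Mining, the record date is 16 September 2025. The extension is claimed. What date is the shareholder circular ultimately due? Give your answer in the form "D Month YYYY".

Adding 60 calendar days to 16 September 2025 gives 15 November 2025.
Because 15 November 2025 is a Saturday, the deadline becomes 17 November 2025 (Monday).
Add 3 months to 17 November 2025: 17 February 2026.
Since 17 February 2026 is a Tuesday and not a holiday, the date is unchanged.
The final due date is 17 February 2026.

17 February 2026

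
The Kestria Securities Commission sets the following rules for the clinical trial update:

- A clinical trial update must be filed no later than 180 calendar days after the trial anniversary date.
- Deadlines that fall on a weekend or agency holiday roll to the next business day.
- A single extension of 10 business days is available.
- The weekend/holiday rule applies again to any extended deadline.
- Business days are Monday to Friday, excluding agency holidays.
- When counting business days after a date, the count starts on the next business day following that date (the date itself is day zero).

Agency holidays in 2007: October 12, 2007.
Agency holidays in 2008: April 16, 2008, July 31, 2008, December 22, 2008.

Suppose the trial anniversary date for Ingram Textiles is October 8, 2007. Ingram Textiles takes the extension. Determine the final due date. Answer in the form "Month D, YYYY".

April 22, 2008

Trigger date October 8, 2007 + 180 calendar days = April 5, 2008.
April 5, 2008 falls on a Saturday. Rolling to the next business day gives April 7, 2008, a Monday.
Counting 10 further business days from April 7, 2008 reaches April 22, 2008.
April 22, 2008 falls on a Tuesday, which is a business day, so no adjustment is needed.
So the filing is due April 22, 2008.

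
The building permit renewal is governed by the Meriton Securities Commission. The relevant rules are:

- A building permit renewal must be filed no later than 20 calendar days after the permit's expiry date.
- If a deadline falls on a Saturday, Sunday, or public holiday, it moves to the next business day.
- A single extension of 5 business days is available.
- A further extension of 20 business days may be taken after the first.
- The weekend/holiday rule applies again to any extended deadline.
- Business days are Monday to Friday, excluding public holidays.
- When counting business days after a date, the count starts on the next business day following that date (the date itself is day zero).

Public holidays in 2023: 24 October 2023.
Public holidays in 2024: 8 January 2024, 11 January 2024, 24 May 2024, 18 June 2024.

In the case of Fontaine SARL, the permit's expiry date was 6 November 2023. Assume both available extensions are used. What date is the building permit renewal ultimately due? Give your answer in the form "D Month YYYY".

1 January 2024

20 calendar days after 6 November 2023 is 26 November 2023.
26 November 2023 falls on a Sunday. Rolling to the next business day gives 27 November 2023, a Monday.
The 5-business-day extension runs from 27 November 2023 to 4 December 2023.
4 December 2023 falls on a Monday, which is a business day, so no adjustment is needed.
Applying the 20-business-day extension: 20 business days after 4 December 2023 is 1 January 2024.
1 January 2024 (Monday) is already a business day.
The final due date is 1 January 2024.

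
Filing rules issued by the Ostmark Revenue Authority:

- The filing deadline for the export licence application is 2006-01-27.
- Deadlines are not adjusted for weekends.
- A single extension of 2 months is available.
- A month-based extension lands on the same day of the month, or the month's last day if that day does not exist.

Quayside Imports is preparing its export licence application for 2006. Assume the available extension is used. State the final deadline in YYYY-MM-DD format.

2006-03-27

Start from the fixed due date, 2006-01-27.
2006-01-27 falls on a Friday. The rules make no weekend/holiday allowance, so it remains 2006-01-27.
The 2 months extension carries 2006-01-27 to 2006-03-27.
2006-03-27 falls on a Monday. The rules make no weekend/holiday allowance, so it remains 2006-03-27.
Final deadline: 2006-03-27.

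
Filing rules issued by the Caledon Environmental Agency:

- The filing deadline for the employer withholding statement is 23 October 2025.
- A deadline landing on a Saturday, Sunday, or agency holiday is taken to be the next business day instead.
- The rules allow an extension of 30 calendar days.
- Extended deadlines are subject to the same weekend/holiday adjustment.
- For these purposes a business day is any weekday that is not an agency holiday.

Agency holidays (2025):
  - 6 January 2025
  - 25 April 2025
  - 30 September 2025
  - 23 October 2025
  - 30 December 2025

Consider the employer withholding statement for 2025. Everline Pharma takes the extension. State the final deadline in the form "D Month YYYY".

24 November 2025

The stated deadline is 23 October 2025.
23 October 2025 falls on a listed holiday. Rolling to the next business day gives 24 October 2025, a Friday.
With the 30-day extension, 24 October 2025 becomes 23 November 2025.
23 November 2025 falls on a Sunday. Rolling to the next business day gives 24 November 2025, a Monday.
Final deadline: 24 November 2025.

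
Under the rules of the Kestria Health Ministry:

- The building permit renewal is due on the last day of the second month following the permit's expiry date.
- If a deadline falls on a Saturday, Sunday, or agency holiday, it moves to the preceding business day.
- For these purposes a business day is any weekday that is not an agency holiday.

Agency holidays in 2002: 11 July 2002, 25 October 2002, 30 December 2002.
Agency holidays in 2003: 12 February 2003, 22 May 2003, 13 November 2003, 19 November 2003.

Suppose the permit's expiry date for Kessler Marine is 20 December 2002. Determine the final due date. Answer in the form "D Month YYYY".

28 February 2003

2 months after 20 December 2002 is February 2003; that month ends on 28 February 2003.
28 February 2003 (Friday) is already a business day.
So the filing is due 28 February 2003.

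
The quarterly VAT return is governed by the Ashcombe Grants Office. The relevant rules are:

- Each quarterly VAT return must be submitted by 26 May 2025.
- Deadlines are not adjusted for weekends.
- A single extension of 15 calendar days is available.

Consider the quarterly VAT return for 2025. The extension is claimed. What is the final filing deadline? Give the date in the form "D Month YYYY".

The statutory due date is 26 May 2025.
26 May 2025 is a Monday; no weekend or holiday adjustment applies.
The 15-calendar-day extension moves the deadline from 26 May 2025 to 10 June 2025.
10 June 2025 falls on a Tuesday. The rules make no weekend/holiday allowance, so it remains 10 June 2025.
So the filing is due 10 June 2025.

10 June 2025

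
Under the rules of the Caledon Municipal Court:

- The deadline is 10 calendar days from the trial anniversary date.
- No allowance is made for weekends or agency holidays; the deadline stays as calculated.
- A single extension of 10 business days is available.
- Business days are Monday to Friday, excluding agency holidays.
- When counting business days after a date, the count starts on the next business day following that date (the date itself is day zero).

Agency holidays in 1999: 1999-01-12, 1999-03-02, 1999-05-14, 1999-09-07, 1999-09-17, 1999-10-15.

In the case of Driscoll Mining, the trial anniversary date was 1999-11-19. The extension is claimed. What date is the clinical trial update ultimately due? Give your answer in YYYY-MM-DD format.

1999-12-13

Trigger date 1999-11-19 + 10 calendar days = 1999-11-29.
1999-11-29 is a Monday; no weekend or holiday adjustment applies.
Applying the 10-business-day extension: 10 business days after 1999-11-29 is 1999-12-13.
No adjustment is made for weekends or holidays, so 1999-12-13 stands.
So the filing is due 1999-12-13.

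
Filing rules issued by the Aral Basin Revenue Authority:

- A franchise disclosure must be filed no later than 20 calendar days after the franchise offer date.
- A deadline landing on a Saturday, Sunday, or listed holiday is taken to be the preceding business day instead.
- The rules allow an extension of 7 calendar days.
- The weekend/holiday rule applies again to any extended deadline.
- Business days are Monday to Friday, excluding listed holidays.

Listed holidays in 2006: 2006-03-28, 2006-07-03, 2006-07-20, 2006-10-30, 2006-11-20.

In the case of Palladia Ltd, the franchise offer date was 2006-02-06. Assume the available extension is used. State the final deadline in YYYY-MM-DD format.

From 2006-02-06, 20 calendar days later is 2006-02-26.
Because 2006-02-26 is a Sunday, the deadline becomes 2006-02-24 (Friday).
With the 7-day extension, 2006-02-24 becomes 2006-03-03.
2006-03-03 is a Friday and not a listed holiday, so it stands.
Deadline: 2006-03-03.

2006-03-03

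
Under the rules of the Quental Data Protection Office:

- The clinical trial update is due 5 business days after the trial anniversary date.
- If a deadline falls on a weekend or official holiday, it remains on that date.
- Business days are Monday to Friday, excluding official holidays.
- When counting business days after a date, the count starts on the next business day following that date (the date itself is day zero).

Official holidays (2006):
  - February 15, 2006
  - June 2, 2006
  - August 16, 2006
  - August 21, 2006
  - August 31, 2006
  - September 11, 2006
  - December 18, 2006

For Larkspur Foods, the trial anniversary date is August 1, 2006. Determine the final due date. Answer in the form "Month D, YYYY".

5 business days after August 1, 2006, excluding weekends and holidays, is August 8, 2006.
August 8, 2006 is a Tuesday; no weekend or holiday adjustment applies.
The final due date is August 8, 2006.

August 8, 2006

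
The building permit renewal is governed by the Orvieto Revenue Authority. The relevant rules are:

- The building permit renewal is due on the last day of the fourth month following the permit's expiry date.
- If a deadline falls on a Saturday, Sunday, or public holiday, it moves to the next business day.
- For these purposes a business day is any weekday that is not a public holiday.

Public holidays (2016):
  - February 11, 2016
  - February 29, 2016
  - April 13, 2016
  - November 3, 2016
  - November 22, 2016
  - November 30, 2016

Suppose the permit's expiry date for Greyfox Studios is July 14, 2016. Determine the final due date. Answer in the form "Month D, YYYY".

December 1, 2016

4 months after July 14, 2016 falls in November 2016; the last day of that month is November 30, 2016.
November 30, 2016 falls on a listed holiday. Rolling to the next business day gives December 1, 2016, a Thursday.
The final due date is December 1, 2016.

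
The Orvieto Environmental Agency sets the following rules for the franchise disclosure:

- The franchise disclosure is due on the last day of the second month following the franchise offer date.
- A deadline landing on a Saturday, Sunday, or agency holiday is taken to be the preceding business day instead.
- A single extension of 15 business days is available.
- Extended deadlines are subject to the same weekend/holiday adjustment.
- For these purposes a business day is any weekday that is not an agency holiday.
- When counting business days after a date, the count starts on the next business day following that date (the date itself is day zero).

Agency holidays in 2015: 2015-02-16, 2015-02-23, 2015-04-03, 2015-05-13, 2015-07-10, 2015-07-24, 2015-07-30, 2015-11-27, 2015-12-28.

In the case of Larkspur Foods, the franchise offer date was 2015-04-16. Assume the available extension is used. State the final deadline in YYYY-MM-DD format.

2 months after 2015-04-16 falls in June 2015; the last day of that month is 2015-06-30.
2015-06-30 (Tuesday) is already a business day.
Counting 15 further business days from 2015-06-30 reaches 2015-07-22.
2015-07-22 (Wednesday) is already a business day.
Deadline: 2015-07-22.

2015-07-22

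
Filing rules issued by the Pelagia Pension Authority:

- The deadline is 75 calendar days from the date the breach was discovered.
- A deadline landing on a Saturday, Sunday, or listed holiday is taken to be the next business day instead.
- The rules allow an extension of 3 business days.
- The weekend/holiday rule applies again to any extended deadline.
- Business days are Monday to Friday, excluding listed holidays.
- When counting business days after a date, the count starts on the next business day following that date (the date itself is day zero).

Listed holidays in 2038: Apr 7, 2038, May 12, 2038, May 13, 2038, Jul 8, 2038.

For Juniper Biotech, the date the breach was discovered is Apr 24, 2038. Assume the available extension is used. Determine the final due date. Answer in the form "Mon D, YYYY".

Jul 14, 2038

Trigger date Apr 24, 2038 + 75 calendar days = Jul 8, 2038.
Jul 8, 2038 is a listed holiday, so it moves to the next business day, Jul 9, 2038 (Friday).
Counting 3 further business days from Jul 9, 2038 reaches Jul 14, 2038.
Jul 14, 2038 falls on a Wednesday, which is a business day, so no adjustment is needed.
Deadline: Jul 14, 2038.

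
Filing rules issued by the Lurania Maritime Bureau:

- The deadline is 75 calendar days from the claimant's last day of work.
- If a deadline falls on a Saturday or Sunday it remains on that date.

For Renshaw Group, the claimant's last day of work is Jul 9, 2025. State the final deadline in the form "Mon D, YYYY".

Sep 22, 2025

Trigger date Jul 9, 2025 + 75 calendar days = Sep 22, 2025.
Sep 22, 2025 is a Monday; no weekend or holiday adjustment applies.
So the filing is due Sep 22, 2025.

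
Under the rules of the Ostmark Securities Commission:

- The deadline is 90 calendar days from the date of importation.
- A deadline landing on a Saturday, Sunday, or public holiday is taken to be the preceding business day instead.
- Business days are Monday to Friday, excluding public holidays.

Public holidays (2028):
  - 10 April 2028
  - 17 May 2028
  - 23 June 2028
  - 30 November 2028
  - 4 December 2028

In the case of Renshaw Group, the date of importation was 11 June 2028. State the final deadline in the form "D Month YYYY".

Adding 90 calendar days to 11 June 2028 gives 9 September 2028.
9 September 2028 is a Saturday, so it moves to the preceding business day, 8 September 2028 (Friday).
Final deadline: 8 September 2028.

8 September 2028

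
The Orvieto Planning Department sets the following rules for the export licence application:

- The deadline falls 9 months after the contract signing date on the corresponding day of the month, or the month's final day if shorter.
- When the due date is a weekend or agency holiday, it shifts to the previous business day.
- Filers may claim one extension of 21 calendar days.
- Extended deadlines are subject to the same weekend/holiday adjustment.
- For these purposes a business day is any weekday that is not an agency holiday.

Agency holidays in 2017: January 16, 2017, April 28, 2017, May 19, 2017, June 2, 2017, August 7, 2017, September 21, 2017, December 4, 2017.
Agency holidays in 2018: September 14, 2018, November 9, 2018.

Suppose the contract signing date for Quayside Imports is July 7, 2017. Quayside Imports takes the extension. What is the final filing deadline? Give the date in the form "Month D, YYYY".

April 27, 2018

9 months after July 7, 2017, on the same day of the month, is April 7, 2018.
April 7, 2018 is a Saturday; the preceding business day is April 6, 2018 (Friday).
The 21-calendar-day extension moves the deadline from April 6, 2018 to April 27, 2018.
April 27, 2018 falls on a Friday, which is a business day, so no adjustment is needed.
The final due date is April 27, 2018.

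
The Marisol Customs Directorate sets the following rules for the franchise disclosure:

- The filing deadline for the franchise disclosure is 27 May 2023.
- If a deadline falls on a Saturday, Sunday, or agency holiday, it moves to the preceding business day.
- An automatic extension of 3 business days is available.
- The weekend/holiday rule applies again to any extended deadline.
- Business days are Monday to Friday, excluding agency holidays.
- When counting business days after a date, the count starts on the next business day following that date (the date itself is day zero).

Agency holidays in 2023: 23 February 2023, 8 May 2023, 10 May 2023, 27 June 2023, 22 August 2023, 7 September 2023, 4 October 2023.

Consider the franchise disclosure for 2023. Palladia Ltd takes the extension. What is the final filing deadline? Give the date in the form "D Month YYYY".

Start from the fixed due date, 27 May 2023.
27 May 2023 falls on a Saturday. Rolling to the preceding business day gives 26 May 2023, a Friday.
Counting 3 further business days from 26 May 2023 reaches 31 May 2023.
31 May 2023 falls on a Wednesday, which is a business day, so no adjustment is needed.
So the filing is due 31 May 2023.

31 May 2023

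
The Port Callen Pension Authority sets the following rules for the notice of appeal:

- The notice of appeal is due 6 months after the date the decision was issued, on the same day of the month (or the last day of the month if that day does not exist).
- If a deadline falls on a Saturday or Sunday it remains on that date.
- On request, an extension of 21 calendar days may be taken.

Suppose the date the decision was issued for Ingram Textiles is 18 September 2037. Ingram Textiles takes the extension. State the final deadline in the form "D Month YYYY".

8 April 2038

Moving 6 months forward from 18 September 2037 on the corresponding day gives 18 March 2038.
No adjustment is made for weekends or holidays, so 18 March 2038 stands.
Applying the 21-calendar-day extension: 18 March 2038 + 21 days = 8 April 2038.
8 April 2038 is a Thursday; no weekend or holiday adjustment applies.
The final due date is 8 April 2038.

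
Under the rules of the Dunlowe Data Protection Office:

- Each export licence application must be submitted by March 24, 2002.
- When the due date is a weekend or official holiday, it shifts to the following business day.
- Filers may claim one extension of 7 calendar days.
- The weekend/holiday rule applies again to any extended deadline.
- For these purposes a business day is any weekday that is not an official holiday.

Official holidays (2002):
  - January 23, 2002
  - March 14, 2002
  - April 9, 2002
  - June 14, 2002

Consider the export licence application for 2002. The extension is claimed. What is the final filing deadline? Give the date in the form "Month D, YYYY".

April 1, 2002

The statutory due date is March 24, 2002.
March 24, 2002 is a Sunday, so it moves to the next business day, March 25, 2002 (Monday).
With the 7-day extension, March 25, 2002 becomes April 1, 2002.
April 1, 2002 falls on a Monday, which is a business day, so no adjustment is needed.
So the filing is due April 1, 2002.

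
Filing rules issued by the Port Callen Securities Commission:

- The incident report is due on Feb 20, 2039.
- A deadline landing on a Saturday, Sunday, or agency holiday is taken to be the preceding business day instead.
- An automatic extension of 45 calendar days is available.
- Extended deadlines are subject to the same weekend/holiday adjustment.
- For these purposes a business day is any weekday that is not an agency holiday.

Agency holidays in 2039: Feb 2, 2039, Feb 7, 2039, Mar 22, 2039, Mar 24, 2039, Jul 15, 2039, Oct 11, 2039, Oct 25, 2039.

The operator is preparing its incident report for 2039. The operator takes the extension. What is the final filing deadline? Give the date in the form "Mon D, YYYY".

Apr 4, 2039

The stated deadline is Feb 20, 2039.
Feb 20, 2039 is a Sunday, so it moves to the preceding business day, Feb 18, 2039 (Friday).
Add the 45 calendar-day extension to Feb 18, 2039: Apr 4, 2039.
Apr 4, 2039 is a Monday and not a listed holiday, so it stands.
So the filing is due Apr 4, 2039.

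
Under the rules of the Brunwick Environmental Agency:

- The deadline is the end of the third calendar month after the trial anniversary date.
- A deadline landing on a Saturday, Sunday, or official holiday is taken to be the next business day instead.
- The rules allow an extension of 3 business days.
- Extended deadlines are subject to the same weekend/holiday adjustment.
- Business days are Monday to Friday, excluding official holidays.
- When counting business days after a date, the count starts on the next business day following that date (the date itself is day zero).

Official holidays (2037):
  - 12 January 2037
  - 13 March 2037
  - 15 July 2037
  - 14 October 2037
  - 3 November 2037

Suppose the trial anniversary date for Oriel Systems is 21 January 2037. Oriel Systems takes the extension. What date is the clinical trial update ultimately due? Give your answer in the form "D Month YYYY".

5 May 2037

The third month after 21 January 2037 is April 2037, whose last day is 30 April 2037.
Since 30 April 2037 is a Thursday and not a holiday, the date is unchanged.
Applying the 3-business-day extension: 3 business days after 30 April 2037 is 5 May 2037.
5 May 2037 falls on a Tuesday, which is a business day, so no adjustment is needed.
Final deadline: 5 May 2037.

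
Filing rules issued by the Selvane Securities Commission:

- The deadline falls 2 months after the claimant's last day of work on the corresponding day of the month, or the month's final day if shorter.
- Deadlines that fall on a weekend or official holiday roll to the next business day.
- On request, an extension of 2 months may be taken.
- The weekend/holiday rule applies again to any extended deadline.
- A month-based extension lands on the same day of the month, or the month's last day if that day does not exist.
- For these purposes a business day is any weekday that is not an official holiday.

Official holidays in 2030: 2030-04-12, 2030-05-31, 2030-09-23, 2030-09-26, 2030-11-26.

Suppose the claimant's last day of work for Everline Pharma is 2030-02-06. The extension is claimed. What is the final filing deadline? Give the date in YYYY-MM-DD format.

2 months after 2030-02-06, on the same day of the month, is 2030-04-06.
Because 2030-04-06 is a Saturday, the deadline becomes 2030-04-08 (Monday).
Applying the 2 months extension: 2 months after 2030-04-08 is 2030-06-08.
2030-06-08 is a Saturday, so it moves to the next business day, 2030-06-10 (Monday).
So the filing is due 2030-06-10.

2030-06-10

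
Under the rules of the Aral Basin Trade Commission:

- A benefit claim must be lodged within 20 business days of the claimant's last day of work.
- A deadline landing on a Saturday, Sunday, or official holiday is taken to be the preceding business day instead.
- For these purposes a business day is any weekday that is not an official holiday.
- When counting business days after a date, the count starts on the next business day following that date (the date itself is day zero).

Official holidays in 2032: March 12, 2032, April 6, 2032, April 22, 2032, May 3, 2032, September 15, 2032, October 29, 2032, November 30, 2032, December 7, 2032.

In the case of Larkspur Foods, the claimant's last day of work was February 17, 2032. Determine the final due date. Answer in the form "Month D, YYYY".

March 17, 2032

Starting the day after February 17, 2032 and counting 20 business days lands on March 17, 2032.
March 17, 2032 (Wednesday) is already a business day.
So the filing is due March 17, 2032.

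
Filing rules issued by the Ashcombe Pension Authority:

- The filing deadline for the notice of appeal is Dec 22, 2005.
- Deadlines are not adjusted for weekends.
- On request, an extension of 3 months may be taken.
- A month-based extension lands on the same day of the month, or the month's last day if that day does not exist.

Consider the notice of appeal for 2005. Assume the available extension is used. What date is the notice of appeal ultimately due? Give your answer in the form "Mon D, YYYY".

Mar 22, 2006

Start from the fixed due date, Dec 22, 2005.
Dec 22, 2005 falls on a Thursday. The rules make no weekend/holiday allowance, so it remains Dec 22, 2005.
Add 3 months to Dec 22, 2005: Mar 22, 2006.
No adjustment is made for weekends or holidays, so Mar 22, 2006 stands.
So the filing is due Mar 22, 2006.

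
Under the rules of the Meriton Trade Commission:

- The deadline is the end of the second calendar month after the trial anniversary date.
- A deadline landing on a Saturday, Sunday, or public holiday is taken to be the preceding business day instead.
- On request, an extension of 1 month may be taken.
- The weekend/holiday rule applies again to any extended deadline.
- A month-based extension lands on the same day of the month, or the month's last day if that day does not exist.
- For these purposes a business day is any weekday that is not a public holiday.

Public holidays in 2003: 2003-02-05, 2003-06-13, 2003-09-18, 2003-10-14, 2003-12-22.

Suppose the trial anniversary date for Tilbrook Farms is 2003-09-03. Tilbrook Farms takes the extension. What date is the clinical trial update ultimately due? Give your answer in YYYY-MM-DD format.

2 months after 2003-09-03 is November 2003; that month ends on 2003-11-30.
Because 2003-11-30 is a Sunday, the deadline becomes 2003-11-28 (Friday).
Add 1 month to 2003-11-28: 2003-12-28.
2003-12-28 is a Sunday, so it moves to the preceding business day, 2003-12-26 (Friday).
Final deadline: 2003-12-26.

2003-12-26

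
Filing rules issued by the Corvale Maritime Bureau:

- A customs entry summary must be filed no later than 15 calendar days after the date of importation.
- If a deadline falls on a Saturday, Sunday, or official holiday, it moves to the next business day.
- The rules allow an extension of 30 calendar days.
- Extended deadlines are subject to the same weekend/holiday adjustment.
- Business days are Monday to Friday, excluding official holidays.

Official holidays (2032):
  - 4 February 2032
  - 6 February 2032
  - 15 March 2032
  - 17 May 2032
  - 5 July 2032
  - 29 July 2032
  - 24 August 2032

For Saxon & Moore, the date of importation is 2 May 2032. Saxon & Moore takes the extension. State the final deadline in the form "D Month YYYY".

17 June 2032

Adding 15 calendar days to 2 May 2032 gives 17 May 2032.
Because 17 May 2032 is a listed holiday, the deadline becomes 18 May 2032 (Tuesday).
With the 30-day extension, 18 May 2032 becomes 17 June 2032.
17 June 2032 is a Thursday and not a listed holiday, so it stands.
Deadline: 17 June 2032.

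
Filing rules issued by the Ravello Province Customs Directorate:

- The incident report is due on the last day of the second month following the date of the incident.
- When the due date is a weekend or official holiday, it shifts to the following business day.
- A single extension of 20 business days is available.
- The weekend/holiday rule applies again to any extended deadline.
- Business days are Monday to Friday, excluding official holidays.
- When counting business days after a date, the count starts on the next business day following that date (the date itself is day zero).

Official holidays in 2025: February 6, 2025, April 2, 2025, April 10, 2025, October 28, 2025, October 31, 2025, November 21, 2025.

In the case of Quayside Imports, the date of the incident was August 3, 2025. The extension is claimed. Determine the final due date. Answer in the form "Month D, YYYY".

December 2, 2025

2 months after August 3, 2025 is October 2025; that month ends on October 31, 2025.
October 31, 2025 is a listed holiday, so it moves to the next business day, November 3, 2025 (Monday).
The 20-business-day extension runs from November 3, 2025 to December 2, 2025.
Since December 2, 2025 is a Tuesday and not a holiday, the date is unchanged.
So the filing is due December 2, 2025.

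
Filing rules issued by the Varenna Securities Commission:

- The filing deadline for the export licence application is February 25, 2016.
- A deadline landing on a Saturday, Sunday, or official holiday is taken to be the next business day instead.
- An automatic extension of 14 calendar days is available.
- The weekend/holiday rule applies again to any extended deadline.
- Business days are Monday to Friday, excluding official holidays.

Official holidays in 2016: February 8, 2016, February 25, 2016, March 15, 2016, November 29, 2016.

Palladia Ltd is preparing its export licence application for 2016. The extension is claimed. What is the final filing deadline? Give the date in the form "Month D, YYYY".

Start from the fixed due date, February 25, 2016.
Because February 25, 2016 is a listed holiday, the deadline becomes February 26, 2016 (Friday).
With the 14-day extension, February 26, 2016 becomes March 11, 2016.
March 11, 2016 (Friday) is already a business day.
The final due date is March 11, 2016.

March 11, 2016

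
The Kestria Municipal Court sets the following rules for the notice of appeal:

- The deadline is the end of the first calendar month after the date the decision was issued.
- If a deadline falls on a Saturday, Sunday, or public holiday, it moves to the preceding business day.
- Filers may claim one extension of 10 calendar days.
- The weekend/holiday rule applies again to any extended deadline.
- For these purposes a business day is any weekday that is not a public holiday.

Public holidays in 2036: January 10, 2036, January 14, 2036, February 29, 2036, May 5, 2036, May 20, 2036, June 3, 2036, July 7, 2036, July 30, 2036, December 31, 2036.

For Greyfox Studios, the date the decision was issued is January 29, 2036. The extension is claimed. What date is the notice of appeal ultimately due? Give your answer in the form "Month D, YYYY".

The first month after January 29, 2036 is February 2036, whose last day is February 29, 2036.
February 29, 2036 is a listed holiday; the preceding business day is February 28, 2036 (Thursday).
With the 10-day extension, February 28, 2036 becomes March 9, 2036.
March 9, 2036 falls on a Sunday. Rolling to the preceding business day gives March 7, 2036, a Friday.
Final deadline: March 7, 2036.

March 7, 2036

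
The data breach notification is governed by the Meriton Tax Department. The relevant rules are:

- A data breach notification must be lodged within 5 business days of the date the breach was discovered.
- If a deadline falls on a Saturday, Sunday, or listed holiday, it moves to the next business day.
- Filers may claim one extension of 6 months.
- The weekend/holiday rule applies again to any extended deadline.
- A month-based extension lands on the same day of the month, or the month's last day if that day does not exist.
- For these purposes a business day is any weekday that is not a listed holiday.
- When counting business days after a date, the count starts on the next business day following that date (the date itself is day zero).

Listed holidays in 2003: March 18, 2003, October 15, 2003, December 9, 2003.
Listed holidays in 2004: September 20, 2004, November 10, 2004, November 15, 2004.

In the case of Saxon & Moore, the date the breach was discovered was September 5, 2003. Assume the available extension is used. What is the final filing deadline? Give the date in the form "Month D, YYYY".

March 12, 2004

5 business days after September 5, 2003, excluding weekends and holidays, is September 12, 2003.
September 12, 2003 falls on a Friday, which is a business day, so no adjustment is needed.
The 6 months extension carries September 12, 2003 to March 12, 2004.
March 12, 2004 falls on a Friday, which is a business day, so no adjustment is needed.
The final due date is March 12, 2004.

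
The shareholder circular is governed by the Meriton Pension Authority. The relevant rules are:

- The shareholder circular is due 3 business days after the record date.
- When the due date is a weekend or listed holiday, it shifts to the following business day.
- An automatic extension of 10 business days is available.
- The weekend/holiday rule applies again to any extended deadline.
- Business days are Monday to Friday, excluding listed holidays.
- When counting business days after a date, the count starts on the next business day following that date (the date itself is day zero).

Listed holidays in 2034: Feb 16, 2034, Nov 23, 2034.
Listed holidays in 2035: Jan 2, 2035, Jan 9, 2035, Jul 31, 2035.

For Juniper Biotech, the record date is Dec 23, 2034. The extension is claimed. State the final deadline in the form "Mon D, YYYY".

Jan 12, 2035

3 business days after Dec 23, 2034, excluding weekends and holidays, is Dec 27, 2034.
Since Dec 27, 2034 is a Wednesday and not a holiday, the date is unchanged.
Applying the 10-business-day extension: 10 business days after Dec 27, 2034 is Jan 12, 2035.
Jan 12, 2035 (Friday) is already a business day.
Deadline: Jan 12, 2035.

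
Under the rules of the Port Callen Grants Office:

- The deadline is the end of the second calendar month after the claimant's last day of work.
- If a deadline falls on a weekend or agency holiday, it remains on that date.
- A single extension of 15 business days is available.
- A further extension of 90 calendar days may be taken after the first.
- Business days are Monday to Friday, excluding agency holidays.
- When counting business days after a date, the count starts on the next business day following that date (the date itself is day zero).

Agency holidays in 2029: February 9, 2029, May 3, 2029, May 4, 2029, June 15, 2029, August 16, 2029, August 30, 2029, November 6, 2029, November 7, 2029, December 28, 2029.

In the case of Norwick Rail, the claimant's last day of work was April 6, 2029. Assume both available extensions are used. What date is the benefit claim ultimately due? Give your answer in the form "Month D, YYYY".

October 18, 2029

The second month after April 6, 2029 is June 2029, whose last day is June 30, 2029.
No adjustment is made for weekends or holidays, so June 30, 2029 stands.
The 15-business-day extension runs from June 30, 2029 to July 20, 2029.
July 20, 2029 is a Friday; no weekend or holiday adjustment applies.
Add the 90 calendar-day extension to July 20, 2029: October 18, 2029.
No adjustment is made for weekends or holidays, so October 18, 2029 stands.
Deadline: October 18, 2029.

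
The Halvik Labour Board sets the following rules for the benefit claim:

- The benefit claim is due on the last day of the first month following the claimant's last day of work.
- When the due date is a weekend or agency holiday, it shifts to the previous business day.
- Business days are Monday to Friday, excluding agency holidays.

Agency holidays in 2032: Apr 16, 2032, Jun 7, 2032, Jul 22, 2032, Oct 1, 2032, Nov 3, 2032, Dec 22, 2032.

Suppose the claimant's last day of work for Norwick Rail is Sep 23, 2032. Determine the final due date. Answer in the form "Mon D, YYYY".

Oct 29, 2032

1 month after Sep 23, 2032 is October 2032; that month ends on Oct 31, 2032.
Because Oct 31, 2032 is a Sunday, the deadline becomes Oct 29, 2032 (Friday).
Final deadline: Oct 29, 2032.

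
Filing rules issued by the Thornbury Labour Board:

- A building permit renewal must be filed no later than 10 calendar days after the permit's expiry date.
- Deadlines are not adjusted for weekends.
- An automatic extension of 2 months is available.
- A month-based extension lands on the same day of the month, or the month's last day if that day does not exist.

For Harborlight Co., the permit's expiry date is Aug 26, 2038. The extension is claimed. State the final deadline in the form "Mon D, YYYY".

Nov 5, 2038

Trigger date Aug 26, 2038 + 10 calendar days = Sep 5, 2038.
No adjustment is made for weekends or holidays, so Sep 5, 2038 stands.
Applying the 2 months extension: 2 months after Sep 5, 2038 is Nov 5, 2038.
Nov 5, 2038 falls on a Friday. The rules make no weekend/holiday allowance, so it remains Nov 5, 2038.
Deadline: Nov 5, 2038.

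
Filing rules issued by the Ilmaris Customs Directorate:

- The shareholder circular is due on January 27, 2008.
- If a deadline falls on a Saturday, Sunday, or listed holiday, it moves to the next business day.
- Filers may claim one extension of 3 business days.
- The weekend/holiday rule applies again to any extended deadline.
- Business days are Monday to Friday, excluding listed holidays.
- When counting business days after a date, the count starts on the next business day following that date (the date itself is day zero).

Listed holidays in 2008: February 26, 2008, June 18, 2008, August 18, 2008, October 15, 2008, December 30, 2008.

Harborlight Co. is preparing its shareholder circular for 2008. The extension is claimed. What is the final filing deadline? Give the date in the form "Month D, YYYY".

January 31, 2008

Start from the fixed due date, January 27, 2008.
Because January 27, 2008 is a Sunday, the deadline becomes January 28, 2008 (Monday).
Counting 3 further business days from January 28, 2008 reaches January 31, 2008.
January 31, 2008 is a Thursday and not a listed holiday, so it stands.
Final deadline: January 31, 2008.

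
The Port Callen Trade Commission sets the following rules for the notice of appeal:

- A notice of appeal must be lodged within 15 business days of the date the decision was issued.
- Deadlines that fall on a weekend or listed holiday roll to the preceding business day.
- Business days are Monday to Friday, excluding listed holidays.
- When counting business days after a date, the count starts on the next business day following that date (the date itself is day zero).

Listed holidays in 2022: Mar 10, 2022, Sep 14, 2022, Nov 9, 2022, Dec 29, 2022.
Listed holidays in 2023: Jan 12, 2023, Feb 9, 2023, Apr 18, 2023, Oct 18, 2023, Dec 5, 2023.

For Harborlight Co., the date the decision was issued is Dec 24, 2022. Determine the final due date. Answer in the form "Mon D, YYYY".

Starting the day after Dec 24, 2022 and counting 15 business days lands on Jan 17, 2023.
Since Jan 17, 2023 is a Tuesday and not a holiday, the date is unchanged.
The final due date is Jan 17, 2023.

Jan 17, 2023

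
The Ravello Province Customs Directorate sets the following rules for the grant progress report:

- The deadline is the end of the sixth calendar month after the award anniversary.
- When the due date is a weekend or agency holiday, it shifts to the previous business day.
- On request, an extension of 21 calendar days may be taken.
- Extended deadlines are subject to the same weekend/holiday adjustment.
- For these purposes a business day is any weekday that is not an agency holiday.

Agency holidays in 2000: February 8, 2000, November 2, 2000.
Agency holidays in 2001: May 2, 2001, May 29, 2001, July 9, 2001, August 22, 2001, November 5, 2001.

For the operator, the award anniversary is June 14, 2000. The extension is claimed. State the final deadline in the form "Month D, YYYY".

6 months after June 14, 2000 is December 2000; that month ends on December 31, 2000.
Because December 31, 2000 is a Sunday, the deadline becomes December 29, 2000 (Friday).
With the 21-day extension, December 29, 2000 becomes January 19, 2001.
January 19, 2001 is a Friday and not a listed holiday, so it stands.
The final due date is January 19, 2001.

January 19, 2001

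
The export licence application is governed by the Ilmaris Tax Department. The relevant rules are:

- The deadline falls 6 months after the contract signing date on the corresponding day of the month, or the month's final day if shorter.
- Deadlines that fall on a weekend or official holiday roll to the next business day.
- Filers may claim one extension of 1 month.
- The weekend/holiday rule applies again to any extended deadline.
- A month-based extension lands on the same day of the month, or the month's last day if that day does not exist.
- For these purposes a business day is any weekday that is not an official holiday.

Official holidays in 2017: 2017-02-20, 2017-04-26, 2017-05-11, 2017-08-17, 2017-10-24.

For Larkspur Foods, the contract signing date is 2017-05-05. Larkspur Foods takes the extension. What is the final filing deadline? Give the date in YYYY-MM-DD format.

2017-12-06

6 months from 2017-05-05 is 2017-11-05.
Because 2017-11-05 is a Sunday, the deadline becomes 2017-11-06 (Monday).
Add 1 month to 2017-11-06: 2017-12-06.
2017-12-06 (Wednesday) is already a business day.
Deadline: 2017-12-06.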